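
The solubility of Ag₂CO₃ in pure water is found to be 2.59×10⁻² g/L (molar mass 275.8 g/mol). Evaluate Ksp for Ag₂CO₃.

Ksp = 3.31×10⁻¹²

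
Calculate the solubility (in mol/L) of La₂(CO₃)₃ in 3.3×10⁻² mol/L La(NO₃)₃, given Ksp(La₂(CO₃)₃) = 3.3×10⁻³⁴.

2.2×10⁻¹¹ M

La₂(CO₃)₃(s) ⇌ 2 La³⁺(aq) + 3 CO₃²⁻(aq)
Let s be the solubility of La₂(CO₃)₃ here. The common ion gives [La³⁺] ≈ 3.3×10⁻² mol/L, and [CO₃²⁻] = 3s.
Ksp = [La³⁺]^2[CO₃²⁻]^3 = (3.3×10⁻²)^2(3s)^3
(3s)^3 = 3.3×10⁻³⁴ / (3.3×10⁻²)^2 = 3.0×10⁻³¹
s = 2.2×10⁻¹¹ mol/L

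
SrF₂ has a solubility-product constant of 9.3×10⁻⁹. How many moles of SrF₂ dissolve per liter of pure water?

SrF₂(s) ⇌ Sr²⁺(aq) + 2 F⁻(aq)
With molar solubility s: [Sr²⁺] = s, [F⁻] = 2s.
Ksp = [Sr²⁺][F⁻]^2 = s · (2s)^2 = 4s^3
4s^3 = 9.3×10⁻⁹  ⇒  s^3 = 2.3×10⁻⁹
Taking the 3rd root, s = 1.3×10⁻³ M.

1.3×10⁻³ M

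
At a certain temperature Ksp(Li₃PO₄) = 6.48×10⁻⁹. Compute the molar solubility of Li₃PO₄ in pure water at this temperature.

3.94×10⁻³ M

Li₃PO₄(s) ⇌ 3 Li⁺(aq) + PO₄³⁻(aq)
Let s be the molar solubility. Then [Li⁺] = 3s and [PO₄³⁻] = s.
Ksp = [Li⁺]^3[PO₄³⁻] = (3s)^3 · s = 27s^4
27s^4 = 6.48×10⁻⁹  ⇒  s^4 = 2.40×10⁻¹⁰
s = 3.94×10⁻³ M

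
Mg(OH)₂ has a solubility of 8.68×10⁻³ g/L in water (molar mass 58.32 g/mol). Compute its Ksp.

s = (8.68×10⁻³ g L⁻¹)/(58.32 g mol⁻¹) = 1.4883×10⁻⁴ M
Mg(OH)₂(s) ⇌ Mg²⁺(aq) + 2 OH⁻(aq)
For each mole of Mg(OH)₂ that dissolves per liter, [Mg²⁺] = s and [OH⁻] = 2s; let s denote this solubility.
Ksp = [Mg²⁺][OH⁻]^2 = s · (2s)^2 = 4s^3
Ksp = 4 × (1.4883×10⁻⁴)^3 = 1.32×10⁻¹¹

Ksp = 1.32×10⁻¹¹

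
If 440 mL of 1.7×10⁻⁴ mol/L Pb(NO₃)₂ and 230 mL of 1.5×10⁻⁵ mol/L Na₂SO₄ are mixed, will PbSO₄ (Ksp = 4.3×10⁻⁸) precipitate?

The combined volume is 670 mL.
[Pb²⁺] = (1.7×10⁻⁴)(440)/670 = 1.1×10⁻⁴ mol/L
[SO₄²⁻] = (1.5×10⁻⁵)(230)/670 = 5.1×10⁻⁶ mol/L
Q = [Pb²⁺][SO₄²⁻] = 5.7×10⁻¹⁰
Q < Ksp (5.7×10⁻¹⁰ vs 4.3×10⁻⁸); the solution remains unsaturated and no precipitate forms.

No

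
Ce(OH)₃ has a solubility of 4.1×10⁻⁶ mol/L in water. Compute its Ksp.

Ksp = 7.6×10⁻²¹

Ce(OH)₃(s) ⇌ Ce³⁺(aq) + 3 OH⁻(aq)
With molar solubility s: [Ce³⁺] = s, [OH⁻] = 3s.
Ksp = [Ce³⁺][OH⁻]^3 = s · (3s)^3 = 27s^4
Ksp = 27 × (4.1×10⁻⁶)^4 = 7.6×10⁻²¹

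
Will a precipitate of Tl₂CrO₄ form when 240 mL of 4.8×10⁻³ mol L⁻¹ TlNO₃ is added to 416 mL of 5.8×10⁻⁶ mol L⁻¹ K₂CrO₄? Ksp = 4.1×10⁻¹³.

Total volume after mixing = 240 + 416 = 656 mL.
[Tl⁺] = (4.8×10⁻³)(240)/656 = 1.8×10⁻³ mol L⁻¹
[CrO₄²⁻] = (5.8×10⁻⁶)(416)/656 = 3.7×10⁻⁶ mol L⁻¹
Q = [Tl⁺]^2[CrO₄²⁻] = 1.1×10⁻¹¹
Q = 1.1×10⁻¹¹ > Ksp = 4.1×10⁻¹³, so the solution is supersaturated and Tl₂CrO₄ precipitates.

Yes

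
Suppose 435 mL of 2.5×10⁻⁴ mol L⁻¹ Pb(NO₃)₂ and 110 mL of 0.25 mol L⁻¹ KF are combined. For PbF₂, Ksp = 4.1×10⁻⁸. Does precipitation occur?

After mixing, V = 435 mL + 110 mL = 545 mL.
[Pb²⁺] = (2.5×10⁻⁴)(435)/545 = 2.0×10⁻⁴ mol L⁻¹
[F⁻] = (0.25)(110)/545 = 5.0×10⁻² mol L⁻¹
Q = [Pb²⁺][F⁻]^2 = 5.1×10⁻⁷
Q = 5.1×10⁻⁷ > Ksp = 4.1×10⁻⁸, so the solution is supersaturated and PbF₂ precipitates.

Yes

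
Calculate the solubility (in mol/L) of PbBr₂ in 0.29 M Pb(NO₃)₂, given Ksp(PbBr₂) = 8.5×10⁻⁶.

2.7×10⁻³ M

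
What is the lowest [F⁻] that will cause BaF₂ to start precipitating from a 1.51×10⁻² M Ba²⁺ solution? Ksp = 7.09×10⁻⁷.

6.85×10⁻³ M

The threshold for precipitation is Q = Ksp.
BaF₂(s) ⇌ Ba²⁺(aq) + 2 F⁻(aq)
Ksp = [Ba²⁺][F⁻]^2 = [F⁻]^2(1.51×10⁻²)
[F⁻]^2 = 7.09×10⁻⁷ / (1.51×10⁻²) = 4.70×10⁻⁵
[F⁻] = 6.85×10⁻³ M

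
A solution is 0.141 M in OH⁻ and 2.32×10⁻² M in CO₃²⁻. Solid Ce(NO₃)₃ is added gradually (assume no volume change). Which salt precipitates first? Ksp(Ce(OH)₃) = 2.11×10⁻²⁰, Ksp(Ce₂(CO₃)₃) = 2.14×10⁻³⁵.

Precipitation begins when Q = Ksp.
For Ce(OH)₃: [Ce³⁺] = (Ksp/[OH⁻]^3) = 7.53×10⁻¹⁸ M
For Ce₂(CO₃)₃: [Ce³⁺] = (Ksp/[CO₃²⁻]^3)^(1/2) = 1.31×10⁻¹⁵ M
The smaller threshold [Ce³⁺] is reached first, so Ce(OH)₃ precipitates first.

Ce(OH)₃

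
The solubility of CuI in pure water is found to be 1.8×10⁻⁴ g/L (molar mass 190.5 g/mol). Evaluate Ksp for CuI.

Ksp = 8.9×10⁻¹³

Molar solubility s = (1.8×10⁻⁴ g/L) / (190.5 g/mol) = 9.449×10⁻⁷ mol/L
CuI(s) ⇌ Cu⁺(aq) + I⁻(aq)
Call the molar solubility s, so that [Cu⁺] = s and [I⁻] = s.
Ksp = [Cu⁺][I⁻] = s · s = s^2
Ksp = (9.449×10⁻⁷)^2 = 8.9×10⁻¹³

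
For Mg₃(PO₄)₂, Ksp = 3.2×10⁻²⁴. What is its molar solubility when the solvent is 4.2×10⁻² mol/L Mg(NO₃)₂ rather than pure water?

1.0×10⁻¹⁰ M

Mg₃(PO₄)₂(s) ⇌ 3 Mg²⁺(aq) + 2 PO₄³⁻(aq)
Let s be the solubility of Mg₃(PO₄)₂ here. The common ion gives [Mg²⁺] ≈ 4.2×10⁻² mol/L, and [PO₄³⁻] = 2s.
Ksp = [Mg²⁺]^3[PO₄³⁻]^2 = (4.2×10⁻²)^3(2s)^2
(2s)^2 = 3.2×10⁻²⁴ / (4.2×10⁻²)^3 = 4.3×10⁻²⁰
s = 1.0×10⁻¹⁰ mol/L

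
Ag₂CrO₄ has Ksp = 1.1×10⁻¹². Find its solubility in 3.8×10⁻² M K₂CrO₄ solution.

2.7×10⁻⁶ M

Ag₂CrO₄(s) ⇌ 2 Ag⁺(aq) + CrO₄²⁻(aq)
With CrO₄²⁻ already at 3.8×10⁻² M and s small, take [CrO₄²⁻] ≈ 3.8×10⁻² M and [Ag⁺] = 2s.
Ksp = [Ag⁺]^2[CrO₄²⁻] = (2s)^2(3.8×10⁻²)
(2s)^2 = 1.1×10⁻¹² / (3.8×10⁻²) = 2.9×10⁻¹¹
s = 2.7×10⁻⁶ M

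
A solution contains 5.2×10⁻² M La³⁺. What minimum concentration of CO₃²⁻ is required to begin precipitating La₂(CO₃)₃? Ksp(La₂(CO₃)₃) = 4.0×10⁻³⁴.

5.3×10⁻¹¹ M

Each salt precipitates once Q = Ksp for that salt.
La₂(CO₃)₃(s) ⇌ 2 La³⁺(aq) + 3 CO₃²⁻(aq)
Ksp = [La³⁺]^2[CO₃²⁻]^3 = [CO₃²⁻]^3(5.2×10⁻²)^2
[CO₃²⁻]^3 = 4.0×10⁻³⁴ / (5.2×10⁻²)^2 = 1.5×10⁻³¹
[CO₃²⁻] = 5.3×10⁻¹¹ M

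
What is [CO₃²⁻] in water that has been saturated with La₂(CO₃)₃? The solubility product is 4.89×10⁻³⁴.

La₂(CO₃)₃(s) ⇌ 2 La³⁺(aq) + 3 CO₃²⁻(aq)
Let s be the molar solubility. Then [La³⁺] = 2s and [CO₃²⁻] = 3s.
Ksp = [La³⁺]^2[CO₃²⁻]^3 = (2s)^2 · (3s)^3 = 108s^5 = 4.89×10⁻³⁴
s = 8.53×10⁻⁸ M
[CO₃²⁻] = 3s = 2.56×10⁻⁷ M

2.56×10⁻⁷ M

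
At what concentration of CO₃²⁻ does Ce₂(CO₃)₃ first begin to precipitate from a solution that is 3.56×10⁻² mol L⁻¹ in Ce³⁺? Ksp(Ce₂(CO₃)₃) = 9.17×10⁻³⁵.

Each salt precipitates once Q = Ksp for that salt.
Ce₂(CO₃)₃(s) ⇌ 2 Ce³⁺(aq) + 3 CO₃²⁻(aq)
Ksp = [Ce³⁺]^2[CO₃²⁻]^3 = [CO₃²⁻]^3(3.56×10⁻²)^2
[CO₃²⁻]^3 = 9.17×10⁻³⁵ / (3.56×10⁻²)^2 = 7.24×10⁻³²
[CO₃²⁻] = 4.17×10⁻¹¹ mol L⁻¹

4.17×10⁻¹¹ M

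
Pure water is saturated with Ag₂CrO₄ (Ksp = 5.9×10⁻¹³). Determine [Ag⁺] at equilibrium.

1.1×10⁻⁴ M

Ag₂CrO₄(s) ⇌ 2 Ag⁺(aq) + CrO₄²⁻(aq)
For each mole of Ag₂CrO₄ that dissolves per liter, [Ag⁺] = 2s and [CrO₄²⁻] = s; let s denote this solubility.
Ksp = [Ag⁺]^2[CrO₄²⁻] = (2s)^2 · s = 4s^3 = 5.9×10⁻¹³
s = 5.3×10⁻⁵ mol/L
[Ag⁺] = 2s = 1.1×10⁻⁴ mol/L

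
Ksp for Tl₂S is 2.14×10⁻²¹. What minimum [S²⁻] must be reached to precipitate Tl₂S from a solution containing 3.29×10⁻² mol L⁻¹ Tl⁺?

Precipitation begins when Q = Ksp.
Tl₂S(s) ⇌ 2 Tl⁺(aq) + S²⁻(aq)
Ksp = [Tl⁺]^2[S²⁻] = [S²⁻](3.29×10⁻²)^2
[S²⁻] = 2.14×10⁻²¹ / (3.29×10⁻²)^2 = 1.98×10⁻¹⁸
[S²⁻] = 1.98×10⁻¹⁸ mol L⁻¹

1.98×10⁻¹⁸ M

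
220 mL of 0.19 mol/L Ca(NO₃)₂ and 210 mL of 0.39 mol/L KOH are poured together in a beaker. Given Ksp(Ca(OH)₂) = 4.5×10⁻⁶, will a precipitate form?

Yes

The combined volume is 430 mL.
[Ca²⁺] = (0.19)(220)/430 = 9.7×10⁻² mol/L
[OH⁻] = (0.39)(210)/430 = 0.19 mol/L
Q = [Ca²⁺][OH⁻]^2 = 3.5×10⁻³
Because Q > Ksp (3.5×10⁻³ vs 4.5×10⁻⁶), a precipitate of Ca(OH)₂ forms.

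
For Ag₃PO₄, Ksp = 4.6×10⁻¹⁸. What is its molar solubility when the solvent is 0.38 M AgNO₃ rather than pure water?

8.4×10⁻¹⁷ M

Ag₃PO₄(s) ⇌ 3 Ag⁺(aq) + PO₄³⁻(aq)
Let s be the solubility of Ag₃PO₄ here. The common ion gives [Ag⁺] ≈ 0.38 M, and [PO₄³⁻] = s.
Ksp = [Ag⁺]^3[PO₄³⁻] = (0.38)^3s
s = 4.6×10⁻¹⁸ / (0.38)^3 = 8.4×10⁻¹⁷
s = 8.4×10⁻¹⁷ M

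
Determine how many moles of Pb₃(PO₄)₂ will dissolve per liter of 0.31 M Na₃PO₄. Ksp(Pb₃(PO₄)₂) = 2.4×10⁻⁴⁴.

Pb₃(PO₄)₂(s) ⇌ 3 Pb²⁺(aq) + 2 PO₄³⁻(aq)
Let s be the solubility of Pb₃(PO₄)₂ here. The common ion gives [PO₄³⁻] ≈ 0.31 M, and [Pb²⁺] = 3s.
Ksp = [Pb²⁺]^3[PO₄³⁻]^2 = (3s)^3(0.31)^2
(3s)^3 = 2.4×10⁻⁴⁴ / (0.31)^2 = 2.5×10⁻⁴³
s = 2.1×10⁻¹⁵ M

2.1×10⁻¹⁵ M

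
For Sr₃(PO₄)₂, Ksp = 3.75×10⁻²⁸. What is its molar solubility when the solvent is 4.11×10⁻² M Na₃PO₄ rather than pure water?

Sr₃(PO₄)₂(s) ⇌ 3 Sr²⁺(aq) + 2 PO₄³⁻(aq)
The solution already contains PO₄³⁻ at 4.11×10⁻² M. Let s be the molar solubility of Sr₃(PO₄)₂.
[PO₄³⁻] ≈ 4.11×10⁻² M (common ion dominates); [Sr²⁺] = 3s.
Ksp = [Sr²⁺]^3[PO₄³⁻]^2 = (3s)^3(4.11×10⁻²)^2
(3s)^3 = 3.75×10⁻²⁸ / (4.11×10⁻²)^2 = 2.22×10⁻²⁵
s = 2.02×10⁻⁹ M

2.02×10⁻⁹ M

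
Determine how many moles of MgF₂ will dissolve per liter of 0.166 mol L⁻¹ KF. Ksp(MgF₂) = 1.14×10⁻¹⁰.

MgF₂(s) ⇌ Mg²⁺(aq) + 2 F⁻(aq)
F⁻ is already present at 0.166 mol L⁻¹. If s mol/L of MgF₂ dissolves, [Mg²⁺] = s while [F⁻] ≈ 0.166 mol L⁻¹.
Ksp = [Mg²⁺][F⁻]^2 = s(0.166)^2
s = 1.14×10⁻¹⁰ / (0.166)^2 = 4.14×10⁻⁹
s = 4.14×10⁻⁹ mol L⁻¹

4.14×10⁻⁹ M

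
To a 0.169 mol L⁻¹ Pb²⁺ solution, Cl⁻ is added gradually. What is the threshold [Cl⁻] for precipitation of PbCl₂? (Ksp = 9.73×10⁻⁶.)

A salt starts to precipitate once the ion product Q reaches its Ksp.
PbCl₂(s) ⇌ Pb²⁺(aq) + 2 Cl⁻(aq)
Ksp = [Pb²⁺][Cl⁻]^2 = [Cl⁻]^2(0.169)
[Cl⁻]^2 = 9.73×10⁻⁶ / (0.169) = 5.76×10⁻⁵
[Cl⁻] = 7.59×10⁻³ mol L⁻¹

7.59×10⁻³ M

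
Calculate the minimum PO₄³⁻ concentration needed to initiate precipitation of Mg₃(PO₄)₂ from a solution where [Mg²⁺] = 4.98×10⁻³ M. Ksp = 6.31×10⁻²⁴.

7.15×10⁻⁹ M

Each salt precipitates once Q = Ksp for that salt.
Mg₃(PO₄)₂(s) ⇌ 3 Mg²⁺(aq) + 2 PO₄³⁻(aq)
Ksp = [Mg²⁺]^3[PO₄³⁻]^2 = [PO₄³⁻]^2(4.98×10⁻³)^3
[PO₄³⁻]^2 = 6.31×10⁻²⁴ / (4.98×10⁻³)^3 = 5.11×10⁻¹⁷
[PO₄³⁻] = 7.15×10⁻⁹ M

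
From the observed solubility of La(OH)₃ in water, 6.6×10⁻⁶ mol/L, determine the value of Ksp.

Ksp = 5.1×10⁻²⁰

La(OH)₃(s) ⇌ La³⁺(aq) + 3 OH⁻(aq)
Let s be the molar solubility. Then [La³⁺] = s and [OH⁻] = 3s.
Ksp = [La³⁺][OH⁻]^3 = s · (3s)^3 = 27s^4
Ksp = 27 × (6.6×10⁻⁶)^4 = 5.1×10⁻²⁰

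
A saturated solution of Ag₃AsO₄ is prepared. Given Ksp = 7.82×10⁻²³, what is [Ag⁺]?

3.91×10⁻⁶ M

Ag₃AsO₄(s) ⇌ 3 Ag⁺(aq) + AsO₄³⁻(aq)
With molar solubility s: [Ag⁺] = 3s, [AsO₄³⁻] = s.
Ksp = [Ag⁺]^3[AsO₄³⁻] = (3s)^3 · s = 27s^4 = 7.82×10⁻²³
s = 1.30×10⁻⁶ mol/L
[Ag⁺] = 3s = 3.91×10⁻⁶ mol/L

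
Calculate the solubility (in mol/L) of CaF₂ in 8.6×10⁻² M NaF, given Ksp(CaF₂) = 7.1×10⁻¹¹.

CaF₂(s) ⇌ Ca²⁺(aq) + 2 F⁻(aq)
F⁻ is already present at 8.6×10⁻² M. If s mol/L of CaF₂ dissolves, [Ca²⁺] = s while [F⁻] ≈ 8.6×10⁻² M.
Ksp = [Ca²⁺][F⁻]^2 = s(8.6×10⁻²)^2
s = 7.1×10⁻¹¹ / (8.6×10⁻²)^2 = 9.6×10⁻⁹
s = 9.6×10⁻⁹ M

9.6×10⁻⁹ M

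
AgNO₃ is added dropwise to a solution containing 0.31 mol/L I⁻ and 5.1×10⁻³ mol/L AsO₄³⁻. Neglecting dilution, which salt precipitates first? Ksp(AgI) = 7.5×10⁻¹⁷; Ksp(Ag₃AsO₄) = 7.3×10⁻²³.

AgI

The threshold for precipitation is Q = Ksp.
For AgI: [Ag⁺] = (Ksp/[I⁻]) = 2.4×10⁻¹⁶ mol/L
For Ag₃AsO₄: [Ag⁺] = (Ksp/[AsO₄³⁻])^(1/3) = 2.4×10⁻⁷ mol/L
AgI requires the lower [Ag⁺], so it precipitates first.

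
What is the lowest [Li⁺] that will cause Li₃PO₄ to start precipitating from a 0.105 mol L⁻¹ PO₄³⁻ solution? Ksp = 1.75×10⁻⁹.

2.55×10⁻³ M

The threshold for precipitation is Q = Ksp.
Li₃PO₄(s) ⇌ 3 Li⁺(aq) + PO₄³⁻(aq)
Ksp = [Li⁺]^3[PO₄³⁻] = [Li⁺]^3(0.105)
[Li⁺]^3 = 1.75×10⁻⁹ / (0.105) = 1.67×10⁻⁸
[Li⁺] = 2.55×10⁻³ mol L⁻¹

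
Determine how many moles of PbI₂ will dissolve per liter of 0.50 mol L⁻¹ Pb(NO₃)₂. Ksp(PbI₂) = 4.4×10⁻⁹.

4.7×10⁻⁵ M

PbI₂(s) ⇌ Pb²⁺(aq) + 2 I⁻(aq)
The solution already contains Pb²⁺ at 0.50 mol L⁻¹. Let s be the molar solubility of PbI₂.
[Pb²⁺] ≈ 0.50 mol L⁻¹ (common ion dominates); [I⁻] = 2s.
Ksp = [Pb²⁺][I⁻]^2 = (0.50)(2s)^2
(2s)^2 = 4.4×10⁻⁹ / (0.50) = 8.8×10⁻⁹
s = 4.7×10⁻⁵ mol L⁻¹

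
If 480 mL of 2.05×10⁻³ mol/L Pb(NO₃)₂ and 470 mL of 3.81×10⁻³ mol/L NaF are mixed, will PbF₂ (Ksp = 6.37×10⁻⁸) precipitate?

The combined volume is 950 mL.
[Pb²⁺] = (2.05×10⁻³)(480)/950 = 1.04×10⁻³ mol/L
[F⁻] = (3.81×10⁻³)(470)/950 = 1.88×10⁻³ mol/L
Q = [Pb²⁺][F⁻]^2 = 3.68×10⁻⁹
Q = 3.68×10⁻⁹ < Ksp = 6.37×10⁻⁸, so the solution is unsaturated and no precipitate forms.

No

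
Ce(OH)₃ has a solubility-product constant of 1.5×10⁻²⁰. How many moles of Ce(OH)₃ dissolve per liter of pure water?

Ce(OH)₃(s) ⇌ Ce³⁺(aq) + 3 OH⁻(aq)
If s mol/L of Ce(OH)₃ dissolves, [Ce³⁺] = s and [OH⁻] = 3s.
Ksp = [Ce³⁺][OH⁻]^3 = s · (3s)^3 = 27s^4
27s^4 = 1.5×10⁻²⁰  ⇒  s^4 = 5.6×10⁻²²
s = (5.6×10⁻²²)^(1/4) = 4.9×10⁻⁶ M

4.9×10⁻⁶ M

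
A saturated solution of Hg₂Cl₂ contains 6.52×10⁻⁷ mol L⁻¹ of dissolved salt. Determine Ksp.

Ksp = 1.11×10⁻¹⁸

Hg₂Cl₂(s) ⇌ Hg₂²⁺(aq) + 2 Cl⁻(aq)
Call the molar solubility s, so that [Hg₂²⁺] = s and [Cl⁻] = 2s.
Ksp = [Hg₂²⁺][Cl⁻]^2 = s · (2s)^2 = 4s^3
Ksp = 4 × (6.52×10⁻⁷)^3 = 1.11×10⁻¹⁸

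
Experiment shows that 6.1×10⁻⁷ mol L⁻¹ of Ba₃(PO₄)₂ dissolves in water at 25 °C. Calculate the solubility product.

Ba₃(PO₄)₂(s) ⇌ 3 Ba²⁺(aq) + 2 PO₄³⁻(aq)
For each mole of Ba₃(PO₄)₂ that dissolves per liter, [Ba²⁺] = 3s and [PO₄³⁻] = 2s; let s denote this solubility.
Ksp = [Ba²⁺]^3[PO₄³⁻]^2 = (3s)^3 · (2s)^2 = 108s^5
Ksp = 108 × (6.1×10⁻⁷)^5 = 9.1×10⁻³⁰

Ksp = 9.1×10⁻³⁰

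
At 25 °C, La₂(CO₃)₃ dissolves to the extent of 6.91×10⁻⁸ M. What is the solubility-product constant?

La₂(CO₃)₃(s) ⇌ 2 La³⁺(aq) + 3 CO₃²⁻(aq)
If s mol/L of La₂(CO₃)₃ dissolves, [La³⁺] = 2s and [CO₃²⁻] = 3s.
Ksp = [La³⁺]^2[CO₃²⁻]^3 = (2s)^2 · (3s)^3 = 108s^5
Ksp = 108 × (6.91×10⁻⁸)^5 = 1.70×10⁻³⁴

Ksp = 1.70×10⁻³⁴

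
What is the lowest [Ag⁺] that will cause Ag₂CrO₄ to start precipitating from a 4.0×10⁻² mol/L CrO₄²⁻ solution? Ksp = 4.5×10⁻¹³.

3.4×10⁻⁶ M

Precipitation of each salt begins when its ion product equals Ksp.
Ag₂CrO₄(s) ⇌ 2 Ag⁺(aq) + CrO₄²⁻(aq)
Ksp = [Ag⁺]^2[CrO₄²⁻] = [Ag⁺]^2(4.0×10⁻²)
[Ag⁺]^2 = 4.5×10⁻¹³ / (4.0×10⁻²) = 1.1×10⁻¹¹
[Ag⁺] = 3.4×10⁻⁶ mol/L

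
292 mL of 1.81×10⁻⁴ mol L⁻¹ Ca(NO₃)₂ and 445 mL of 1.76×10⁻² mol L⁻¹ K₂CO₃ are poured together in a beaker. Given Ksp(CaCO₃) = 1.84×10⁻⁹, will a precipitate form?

Yes

The combined volume is 737 mL.
[Ca²⁺] = (1.81×10⁻⁴)(292)/737 = 7.17×10⁻⁵ mol L⁻¹
[CO₃²⁻] = (1.76×10⁻²)(445)/737 = 1.06×10⁻² mol L⁻¹
Q = [Ca²⁺][CO₃²⁻] = 7.62×10⁻⁷
Because Q > Ksp (7.62×10⁻⁷ vs 1.84×10⁻⁹), a precipitate of CaCO₃ forms.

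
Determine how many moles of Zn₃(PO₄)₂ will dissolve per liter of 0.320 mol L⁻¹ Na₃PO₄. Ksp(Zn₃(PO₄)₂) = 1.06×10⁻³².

1.57×10⁻¹¹ M

Zn₃(PO₄)₂(s) ⇌ 3 Zn²⁺(aq) + 2 PO₄³⁻(aq)
PO₄³⁻ is already present at 0.320 mol L⁻¹. If s mol/L of Zn₃(PO₄)₂ dissolves, [Zn²⁺] = 3s while [PO₄³⁻] ≈ 0.320 mol L⁻¹.
Ksp = [Zn²⁺]^3[PO₄³⁻]^2 = (3s)^3(0.320)^2
(3s)^3 = 1.06×10⁻³² / (0.320)^2 = 1.04×10⁻³¹
s = 1.57×10⁻¹¹ mol L⁻¹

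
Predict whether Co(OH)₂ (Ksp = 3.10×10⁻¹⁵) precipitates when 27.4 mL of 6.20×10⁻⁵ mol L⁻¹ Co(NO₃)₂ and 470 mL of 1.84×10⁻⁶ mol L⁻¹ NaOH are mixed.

After mixing, V = 27.4 mL + 470 mL = 497.4 mL.
[Co²⁺] = (6.20×10⁻⁵)(27.4)/497.4 = 3.42×10⁻⁶ mol L⁻¹
[OH⁻] = (1.84×10⁻⁶)(470)/497.4 = 1.74×10⁻⁶ mol L⁻¹
Q = [Co²⁺][OH⁻]^2 = 1.03×10⁻¹⁷
Q < Ksp (1.03×10⁻¹⁷ vs 3.10×10⁻¹⁵); the solution remains unsaturated and no precipitate forms.

No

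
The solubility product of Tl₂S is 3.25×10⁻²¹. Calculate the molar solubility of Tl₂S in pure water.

9.33×10⁻⁸ M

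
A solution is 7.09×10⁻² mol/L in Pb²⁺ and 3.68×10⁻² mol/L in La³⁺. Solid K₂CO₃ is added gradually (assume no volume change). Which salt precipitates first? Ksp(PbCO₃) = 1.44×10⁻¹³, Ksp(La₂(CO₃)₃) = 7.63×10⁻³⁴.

Each salt precipitates once Q = Ksp for that salt.
For PbCO₃: [CO₃²⁻] = (Ksp/[Pb²⁺]) = 2.03×10⁻¹² mol/L
For La₂(CO₃)₃: [CO₃²⁻] = (Ksp/[La³⁺]^2)^(1/3) = 8.26×10⁻¹¹ mol/L
Since PbCO₃ needs less CO₃²⁻ to reach saturation, it precipitates first.

PbCO₃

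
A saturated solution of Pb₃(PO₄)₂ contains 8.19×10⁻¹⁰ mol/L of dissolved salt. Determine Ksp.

Ksp = 3.98×10⁻⁴⁴

Pb₃(PO₄)₂(s) ⇌ 3 Pb²⁺(aq) + 2 PO₄³⁻(aq)
Let s be the molar solubility. Then [Pb²⁺] = 3s and [PO₄³⁻] = 2s.
Ksp = [Pb²⁺]^3[PO₄³⁻]^2 = (3s)^3 · (2s)^2 = 108s^5
Ksp = 108 × (8.19×10⁻¹⁰)^5 = 3.98×10⁻⁴⁴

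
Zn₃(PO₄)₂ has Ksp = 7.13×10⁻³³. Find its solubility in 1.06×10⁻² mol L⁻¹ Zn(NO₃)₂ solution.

Zn₃(PO₄)₂(s) ⇌ 3 Zn²⁺(aq) + 2 PO₄³⁻(aq)
Let s be the solubility of Zn₃(PO₄)₂ here. The common ion gives [Zn²⁺] ≈ 1.06×10⁻² mol L⁻¹, and [PO₄³⁻] = 2s.
Ksp = [Zn²⁺]^3[PO₄³⁻]^2 = (1.06×10⁻²)^3(2s)^2
(2s)^2 = 7.13×10⁻³³ / (1.06×10⁻²)^3 = 5.99×10⁻²⁷
s = 3.87×10⁻¹⁴ mol L⁻¹

3.87×10⁻¹⁴ M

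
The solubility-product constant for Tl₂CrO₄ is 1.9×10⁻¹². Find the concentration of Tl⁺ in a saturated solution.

1.6×10⁻⁴ M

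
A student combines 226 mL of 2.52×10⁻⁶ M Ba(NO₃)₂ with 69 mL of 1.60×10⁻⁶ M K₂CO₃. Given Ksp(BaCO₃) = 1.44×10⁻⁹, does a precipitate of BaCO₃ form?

Total volume after mixing = 226 + 69 = 295 mL.
[Ba²⁺] = (2.52×10⁻⁶)(226)/295 = 1.93×10⁻⁶ M
[CO₃²⁻] = (1.60×10⁻⁶)(69)/295 = 3.74×10⁻⁷ M
Q = [Ba²⁺][CO₃²⁻] = 7.22×10⁻¹³
Since Q (7.22×10⁻¹³) is less than Ksp (1.44×10⁻⁹), no BaCO₃ precipitates.

No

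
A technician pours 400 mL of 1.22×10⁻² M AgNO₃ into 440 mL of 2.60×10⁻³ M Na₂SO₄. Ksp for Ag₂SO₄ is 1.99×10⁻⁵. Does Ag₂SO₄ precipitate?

No

After mixing, V = 400 mL + 440 mL = 840 mL.
[Ag⁺] = (1.22×10⁻²)(400)/840 = 5.81×10⁻³ M
[SO₄²⁻] = (2.60×10⁻³)(440)/840 = 1.36×10⁻³ M
Q = [Ag⁺]^2[SO₄²⁻] = 4.60×10⁻⁸
Since Q (4.60×10⁻⁸) is less than Ksp (1.99×10⁻⁵), no Ag₂SO₄ precipitates.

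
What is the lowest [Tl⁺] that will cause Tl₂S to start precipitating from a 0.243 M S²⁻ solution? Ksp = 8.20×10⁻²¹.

1.84×10⁻¹⁰ M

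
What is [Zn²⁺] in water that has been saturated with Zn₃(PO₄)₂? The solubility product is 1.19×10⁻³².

Zn₃(PO₄)₂(s) ⇌ 3 Zn²⁺(aq) + 2 PO₄³⁻(aq)
With molar solubility s: [Zn²⁺] = 3s, [PO₄³⁻] = 2s.
Ksp = [Zn²⁺]^3[PO₄³⁻]^2 = (3s)^3 · (2s)^2 = 108s^5 = 1.19×10⁻³²
s = 1.62×10⁻⁷ M
[Zn²⁺] = 3s = 4.85×10⁻⁷ M

4.85×10⁻⁷ M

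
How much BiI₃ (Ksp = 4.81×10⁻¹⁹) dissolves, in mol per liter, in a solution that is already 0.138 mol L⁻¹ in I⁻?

1.83×10⁻¹⁶ M

BiI₃(s) ⇌ Bi³⁺(aq) + 3 I⁻(aq)
With I⁻ already at 0.138 mol L⁻¹ and s small, take [I⁻] ≈ 0.138 mol L⁻¹ and [Bi³⁺] = s.
Ksp = [Bi³⁺][I⁻]^3 = s(0.138)^3
s = 4.81×10⁻¹⁹ / (0.138)^3 = 1.83×10⁻¹⁶
s = 1.83×10⁻¹⁶ mol L⁻¹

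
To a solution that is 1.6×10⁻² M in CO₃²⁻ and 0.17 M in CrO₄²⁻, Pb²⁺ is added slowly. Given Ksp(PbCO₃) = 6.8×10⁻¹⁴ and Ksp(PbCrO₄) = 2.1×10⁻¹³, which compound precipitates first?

Precipitation of each salt begins when its ion product equals Ksp.
For PbCO₃: [Pb²⁺] = (Ksp/[CO₃²⁻]) = 4.3×10⁻¹² M
For PbCrO₄: [Pb²⁺] = (Ksp/[CrO₄²⁻]) = 1.2×10⁻¹² M
The smaller threshold [Pb²⁺] is reached first, so PbCrO₄ precipitates first.

PbCrO₄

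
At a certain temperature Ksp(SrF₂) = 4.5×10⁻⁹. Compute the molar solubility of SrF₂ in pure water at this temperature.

SrF₂(s) ⇌ Sr²⁺(aq) + 2 F⁻(aq)
With molar solubility s: [Sr²⁺] = s, [F⁻] = 2s.
Ksp = [Sr²⁺][F⁻]^2 = s · (2s)^2 = 4s^3
4s^3 = 4.5×10⁻⁹  ⇒  s^3 = 1.1×10⁻⁹
s = 1.0×10⁻³ mol L⁻¹

1.0×10⁻³ M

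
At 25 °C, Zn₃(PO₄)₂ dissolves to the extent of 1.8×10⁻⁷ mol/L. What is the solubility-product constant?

Ksp = 2.0×10⁻³²

Zn₃(PO₄)₂(s) ⇌ 3 Zn²⁺(aq) + 2 PO₄³⁻(aq)
With molar solubility s: [Zn²⁺] = 3s, [PO₄³⁻] = 2s.
Ksp = [Zn²⁺]^3[PO₄³⁻]^2 = (3s)^3 · (2s)^2 = 108s^5
Ksp = 108 × (1.8×10⁻⁷)^5 = 2.0×10⁻³²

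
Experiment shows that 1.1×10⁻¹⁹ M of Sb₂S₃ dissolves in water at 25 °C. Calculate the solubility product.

Sb₂S₃(s) ⇌ 2 Sb³⁺(aq) + 3 S²⁻(aq)
Let s be the molar solubility. Then [Sb³⁺] = 2s and [S²⁻] = 3s.
Ksp = [Sb³⁺]^2[S²⁻]^3 = (2s)^2 · (3s)^3 = 108s^5
Ksp = 108 × (1.1×10⁻¹⁹)^5 = 1.7×10⁻⁹³

Ksp = 1.7×10⁻⁹³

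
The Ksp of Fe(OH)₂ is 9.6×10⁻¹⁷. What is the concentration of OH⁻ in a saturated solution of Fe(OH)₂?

Fe(OH)₂(s) ⇌ Fe²⁺(aq) + 2 OH⁻(aq)
Let s be the molar solubility. Then [Fe²⁺] = s and [OH⁻] = 2s.
Ksp = [Fe²⁺][OH⁻]^2 = s · (2s)^2 = 4s^3 = 9.6×10⁻¹⁷
s = 2.9×10⁻⁶ M
[OH⁻] = 2s = 5.8×10⁻⁶ M

5.8×10⁻⁶ M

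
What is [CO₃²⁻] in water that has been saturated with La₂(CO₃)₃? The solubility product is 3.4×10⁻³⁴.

2.4×10⁻⁷ M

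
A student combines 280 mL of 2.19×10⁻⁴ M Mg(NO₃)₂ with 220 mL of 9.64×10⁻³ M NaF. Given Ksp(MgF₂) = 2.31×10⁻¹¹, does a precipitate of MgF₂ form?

Yes

Total volume after mixing = 280 + 220 = 500 mL.
[Mg²⁺] = (2.19×10⁻⁴)(280)/500 = 1.23×10⁻⁴ M
[F⁻] = (9.64×10⁻³)(220)/500 = 4.24×10⁻³ M
Q = [Mg²⁺][F⁻]^2 = 2.21×10⁻⁹
Since Q (2.21×10⁻⁹) exceeds Ksp (2.31×10⁻¹¹), MgF₂ will precipitate.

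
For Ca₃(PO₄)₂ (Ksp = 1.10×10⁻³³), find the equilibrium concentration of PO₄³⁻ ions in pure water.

2.01×10⁻⁷ M

Ca₃(PO₄)₂(s) ⇌ 3 Ca²⁺(aq) + 2 PO₄³⁻(aq)
If s mol/L of Ca₃(PO₄)₂ dissolves, [Ca²⁺] = 3s and [PO₄³⁻] = 2s.
Ksp = [Ca²⁺]^3[PO₄³⁻]^2 = (3s)^3 · (2s)^2 = 108s^5 = 1.10×10⁻³³
s = 1.00×10⁻⁷ mol L⁻¹
[PO₄³⁻] = 2s = 2.01×10⁻⁷ mol L⁻¹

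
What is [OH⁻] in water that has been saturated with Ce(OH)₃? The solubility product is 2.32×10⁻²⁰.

1.62×10⁻⁵ M

Ce(OH)₃(s) ⇌ Ce³⁺(aq) + 3 OH⁻(aq)
Let s be the molar solubility. Then [Ce³⁺] = s and [OH⁻] = 3s.
Ksp = [Ce³⁺][OH⁻]^3 = s · (3s)^3 = 27s^4 = 2.32×10⁻²⁰
s = 5.41×10⁻⁶ M
[OH⁻] = 3s = 1.62×10⁻⁵ M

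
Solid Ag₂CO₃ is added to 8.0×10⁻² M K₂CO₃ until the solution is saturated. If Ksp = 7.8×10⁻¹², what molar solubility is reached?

4.9×10⁻⁶ M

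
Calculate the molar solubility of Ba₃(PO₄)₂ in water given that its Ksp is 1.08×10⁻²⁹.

6.31×10⁻⁷ M

Ba₃(PO₄)₂(s) ⇌ 3 Ba²⁺(aq) + 2 PO₄³⁻(aq)
Let s be the molar solubility. Then [Ba²⁺] = 3s and [PO₄³⁻] = 2s.
Ksp = [Ba²⁺]^3[PO₄³⁻]^2 = (3s)^3 · (2s)^2 = 108s^5
108s^5 = 1.08×10⁻²⁹  ⇒  s^5 = 1.00×10⁻³¹
Taking the 5th root, s = 6.31×10⁻⁷ mol/L.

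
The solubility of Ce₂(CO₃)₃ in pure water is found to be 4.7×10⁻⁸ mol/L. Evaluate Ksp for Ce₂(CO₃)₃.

Ksp = 2.5×10⁻³⁵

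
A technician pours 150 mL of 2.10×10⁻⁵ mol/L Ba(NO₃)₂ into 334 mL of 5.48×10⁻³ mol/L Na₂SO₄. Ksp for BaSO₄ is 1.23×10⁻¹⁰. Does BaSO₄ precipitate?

Yes

After mixing, V = 150 mL + 334 mL = 484 mL.
[Ba²⁺] = (2.10×10⁻⁵)(150)/484 = 6.51×10⁻⁶ mol/L
[SO₄²⁻] = (5.48×10⁻³)(334)/484 = 3.78×10⁻³ mol/L
Q = [Ba²⁺][SO₄²⁻] = 2.46×10⁻⁸
Since Q (2.46×10⁻⁸) exceeds Ksp (1.23×10⁻¹⁰), BaSO₄ will precipitate.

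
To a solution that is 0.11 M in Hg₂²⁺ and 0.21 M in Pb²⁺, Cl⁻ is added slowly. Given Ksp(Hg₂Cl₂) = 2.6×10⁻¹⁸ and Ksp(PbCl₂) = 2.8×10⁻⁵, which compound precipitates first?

Hg₂Cl₂

Each salt precipitates once Q = Ksp for that salt.
For Hg₂Cl₂: [Cl⁻] = (Ksp/[Hg₂²⁺])^(1/2) = 4.9×10⁻⁹ M
For PbCl₂: [Cl⁻] = (Ksp/[Pb²⁺])^(1/2) = 1.2×10⁻² M
The smaller threshold [Cl⁻] is reached first, so Hg₂Cl₂ precipitates first.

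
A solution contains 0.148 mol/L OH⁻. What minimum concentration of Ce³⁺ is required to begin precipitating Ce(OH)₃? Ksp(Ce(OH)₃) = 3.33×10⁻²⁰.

1.03×10⁻¹⁷ M

Precipitation of each salt begins when its ion product equals Ksp.
Ce(OH)₃(s) ⇌ Ce³⁺(aq) + 3 OH⁻(aq)
Ksp = [Ce³⁺][OH⁻]^3 = [Ce³⁺](0.148)^3
[Ce³⁺] = 3.33×10⁻²⁰ / (0.148)^3 = 1.03×10⁻¹⁷
[Ce³⁺] = 1.03×10⁻¹⁷ mol/L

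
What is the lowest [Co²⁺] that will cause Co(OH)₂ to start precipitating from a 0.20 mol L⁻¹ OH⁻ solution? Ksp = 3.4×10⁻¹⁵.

8.5×10⁻¹⁴ M

A salt starts to precipitate once the ion product Q reaches its Ksp.
Co(OH)₂(s) ⇌ Co²⁺(aq) + 2 OH⁻(aq)
Ksp = [Co²⁺][OH⁻]^2 = [Co²⁺](0.20)^2
[Co²⁺] = 3.4×10⁻¹⁵ / (0.20)^2 = 8.5×10⁻¹⁴
[Co²⁺] = 8.5×10⁻¹⁴ mol L⁻¹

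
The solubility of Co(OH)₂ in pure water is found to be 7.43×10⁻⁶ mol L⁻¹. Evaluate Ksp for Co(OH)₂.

Ksp = 1.64×10⁻¹⁵

Co(OH)₂(s) ⇌ Co²⁺(aq) + 2 OH⁻(aq)
For each mole of Co(OH)₂ that dissolves per liter, [Co²⁺] = s and [OH⁻] = 2s; let s denote this solubility.
Ksp = [Co²⁺][OH⁻]^2 = s · (2s)^2 = 4s^3
Ksp = 4 × (7.43×10⁻⁶)^3 = 1.64×10⁻¹⁵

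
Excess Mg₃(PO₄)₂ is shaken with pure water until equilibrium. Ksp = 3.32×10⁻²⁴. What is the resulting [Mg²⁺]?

2.37×10⁻⁵ M

Mg₃(PO₄)₂(s) ⇌ 3 Mg²⁺(aq) + 2 PO₄³⁻(aq)
If s mol/L of Mg₃(PO₄)₂ dissolves, [Mg²⁺] = 3s and [PO₄³⁻] = 2s.
Ksp = [Mg²⁺]^3[PO₄³⁻]^2 = (3s)^3 · (2s)^2 = 108s^5 = 3.32×10⁻²⁴
s = 7.90×10⁻⁶ mol L⁻¹
[Mg²⁺] = 3s = 2.37×10⁻⁵ mol L⁻¹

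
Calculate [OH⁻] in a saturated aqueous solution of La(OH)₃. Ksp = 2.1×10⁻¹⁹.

2.8×10⁻⁵ M

La(OH)₃(s) ⇌ La³⁺(aq) + 3 OH⁻(aq)
Call the molar solubility s, so that [La³⁺] = s and [OH⁻] = 3s.
Ksp = [La³⁺][OH⁻]^3 = s · (3s)^3 = 27s^4 = 2.1×10⁻¹⁹
s = 9.4×10⁻⁶ mol L⁻¹
[OH⁻] = 3s = 2.8×10⁻⁵ mol L⁻¹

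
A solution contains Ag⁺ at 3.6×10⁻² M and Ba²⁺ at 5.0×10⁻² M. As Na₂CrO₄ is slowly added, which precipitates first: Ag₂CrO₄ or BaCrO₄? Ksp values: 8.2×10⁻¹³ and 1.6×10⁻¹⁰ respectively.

The threshold for precipitation is Q = Ksp.
For Ag₂CrO₄: [CrO₄²⁻] = (Ksp/[Ag⁺]^2) = 6.3×10⁻¹⁰ M
For BaCrO₄: [CrO₄²⁻] = (Ksp/[Ba²⁺]) = 3.2×10⁻⁹ M
Since Ag₂CrO₄ needs less CrO₄²⁻ to reach saturation, it precipitates first.

Ag₂CrO₄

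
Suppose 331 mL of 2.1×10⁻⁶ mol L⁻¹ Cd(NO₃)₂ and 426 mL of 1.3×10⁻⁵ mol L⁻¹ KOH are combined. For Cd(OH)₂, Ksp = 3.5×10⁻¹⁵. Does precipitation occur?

After mixing, V = 331 mL + 426 mL = 757 mL.
[Cd²⁺] = (2.1×10⁻⁶)(331)/757 = 9.2×10⁻⁷ mol L⁻¹
[OH⁻] = (1.3×10⁻⁵)(426)/757 = 7.3×10⁻⁶ mol L⁻¹
Q = [Cd²⁺][OH⁻]^2 = 4.9×10⁻¹⁷
Q < Ksp (4.9×10⁻¹⁷ vs 3.5×10⁻¹⁵); the solution remains unsaturated and no precipitate forms.

No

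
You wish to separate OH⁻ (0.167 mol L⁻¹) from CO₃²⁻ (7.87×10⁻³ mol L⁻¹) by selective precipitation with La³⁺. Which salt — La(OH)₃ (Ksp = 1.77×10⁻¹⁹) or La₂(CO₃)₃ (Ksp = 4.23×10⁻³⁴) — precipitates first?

La(OH)₃

Precipitation begins when Q = Ksp.
For La(OH)₃: [La³⁺] = (Ksp/[OH⁻]^3) = 3.80×10⁻¹⁷ mol L⁻¹
For La₂(CO₃)₃: [La³⁺] = (Ksp/[CO₃²⁻]^3)^(1/2) = 2.95×10⁻¹⁴ mol L⁻¹
Since La(OH)₃ needs less La³⁺ to reach saturation, it precipitates first.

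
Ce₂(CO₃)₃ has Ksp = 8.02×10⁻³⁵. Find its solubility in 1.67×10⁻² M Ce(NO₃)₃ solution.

Ce₂(CO₃)₃(s) ⇌ 2 Ce³⁺(aq) + 3 CO₃²⁻(aq)
Let s be the solubility of Ce₂(CO₃)₃ here. The common ion gives [Ce³⁺] ≈ 1.67×10⁻² M, and [CO₃²⁻] = 3s.
Ksp = [Ce³⁺]^2[CO₃²⁻]^3 = (1.67×10⁻²)^2(3s)^3
(3s)^3 = 8.02×10⁻³⁵ / (1.67×10⁻²)^2 = 2.88×10⁻³¹
s = 2.20×10⁻¹¹ M

2.20×10⁻¹¹ M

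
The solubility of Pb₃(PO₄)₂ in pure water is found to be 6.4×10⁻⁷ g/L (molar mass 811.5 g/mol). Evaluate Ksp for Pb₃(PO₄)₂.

Ksp = 3.3×10⁻⁴⁴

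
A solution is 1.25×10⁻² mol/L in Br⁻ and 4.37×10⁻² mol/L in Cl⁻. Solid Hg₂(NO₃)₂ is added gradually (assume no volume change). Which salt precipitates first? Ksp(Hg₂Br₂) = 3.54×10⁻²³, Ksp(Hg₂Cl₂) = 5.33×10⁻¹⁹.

Hg₂Br₂

The threshold for precipitation is Q = Ksp.
For Hg₂Br₂: [Hg₂²⁺] = (Ksp/[Br⁻]^2) = 2.27×10⁻¹⁹ mol/L
For Hg₂Cl₂: [Hg₂²⁺] = (Ksp/[Cl⁻]^2) = 2.79×10⁻¹⁶ mol/L
The smaller threshold [Hg₂²⁺] is reached first, so Hg₂Br₂ precipitates first.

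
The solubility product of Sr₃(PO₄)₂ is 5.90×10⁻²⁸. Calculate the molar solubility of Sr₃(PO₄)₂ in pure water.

1.40×10⁻⁶ M

Sr₃(PO₄)₂(s) ⇌ 3 Sr²⁺(aq) + 2 PO₄³⁻(aq)
With molar solubility s: [Sr²⁺] = 3s, [PO₄³⁻] = 2s.
Ksp = [Sr²⁺]^3[PO₄³⁻]^2 = (3s)^3 · (2s)^2 = 108s^5
108s^5 = 5.90×10⁻²⁸  ⇒  s^5 = 5.46×10⁻³⁰
Taking the 5th root, s = 1.40×10⁻⁶ mol L⁻¹.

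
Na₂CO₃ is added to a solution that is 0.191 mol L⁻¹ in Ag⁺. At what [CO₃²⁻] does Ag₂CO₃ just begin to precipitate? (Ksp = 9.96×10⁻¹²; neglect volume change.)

2.73×10⁻¹⁰ M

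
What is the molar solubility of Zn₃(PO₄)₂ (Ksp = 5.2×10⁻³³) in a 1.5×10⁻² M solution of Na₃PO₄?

Zn₃(PO₄)₂(s) ⇌ 3 Zn²⁺(aq) + 2 PO₄³⁻(aq)
Let s be the solubility of Zn₃(PO₄)₂ here. The common ion gives [PO₄³⁻] ≈ 1.5×10⁻² M, and [Zn²⁺] = 3s.
Ksp = [Zn²⁺]^3[PO₄³⁻]^2 = (3s)^3(1.5×10⁻²)^2
(3s)^3 = 5.2×10⁻³³ / (1.5×10⁻²)^2 = 2.3×10⁻²⁹
s = 9.5×10⁻¹¹ M

9.5×10⁻¹¹ M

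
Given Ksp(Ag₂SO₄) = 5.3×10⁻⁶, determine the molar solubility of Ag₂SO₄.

Ag₂SO₄(s) ⇌ 2 Ag⁺(aq) + SO₄²⁻(aq)
For each mole of Ag₂SO₄ that dissolves per liter, [Ag⁺] = 2s and [SO₄²⁻] = s; let s denote this solubility.
Ksp = [Ag⁺]^2[SO₄²⁻] = (2s)^2 · s = 4s^3
4s^3 = 5.3×10⁻⁶  ⇒  s^3 = 1.3×10⁻⁶
s = 1.1×10⁻² mol L⁻¹

1.1×10⁻² M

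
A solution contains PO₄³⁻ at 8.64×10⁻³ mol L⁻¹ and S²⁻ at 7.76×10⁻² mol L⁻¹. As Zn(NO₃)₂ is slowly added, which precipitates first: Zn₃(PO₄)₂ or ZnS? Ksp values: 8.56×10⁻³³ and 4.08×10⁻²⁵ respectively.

ZnS

A salt starts to precipitate once the ion product Q reaches its Ksp.
For Zn₃(PO₄)₂: [Zn²⁺] = (Ksp/[PO₄³⁻]^2)^(1/3) = 4.86×10⁻¹⁰ mol L⁻¹
For ZnS: [Zn²⁺] = (Ksp/[S²⁻]) = 5.26×10⁻²⁴ mol L⁻¹
The smaller threshold [Zn²⁺] is reached first, so ZnS precipitates first.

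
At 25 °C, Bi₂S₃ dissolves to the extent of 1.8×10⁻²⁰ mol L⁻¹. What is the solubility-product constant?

Ksp = 2.0×10⁻⁹⁷

Bi₂S₃(s) ⇌ 2 Bi³⁺(aq) + 3 S²⁻(aq)
Let s be the molar solubility. Then [Bi³⁺] = 2s and [S²⁻] = 3s.
Ksp = [Bi³⁺]^2[S²⁻]^3 = (2s)^2 · (3s)^3 = 108s^5
Ksp = 108 × (1.8×10⁻²⁰)^5 = 2.0×10⁻⁹⁷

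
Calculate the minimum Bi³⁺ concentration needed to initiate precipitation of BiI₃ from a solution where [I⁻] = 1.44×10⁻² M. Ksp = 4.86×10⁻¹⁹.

Precipitation begins when Q = Ksp.
BiI₃(s) ⇌ Bi³⁺(aq) + 3 I⁻(aq)
Ksp = [Bi³⁺][I⁻]^3 = [Bi³⁺](1.44×10⁻²)^3
[Bi³⁺] = 4.86×10⁻¹⁹ / (1.44×10⁻²)^3 = 1.63×10⁻¹³
[Bi³⁺] = 1.63×10⁻¹³ M

1.63×10⁻¹³ M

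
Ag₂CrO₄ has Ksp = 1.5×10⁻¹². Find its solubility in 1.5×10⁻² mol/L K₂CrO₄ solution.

Ag₂CrO₄(s) ⇌ 2 Ag⁺(aq) + CrO₄²⁻(aq)
CrO₄²⁻ is already present at 1.5×10⁻² mol/L. If s mol/L of Ag₂CrO₄ dissolves, [Ag⁺] = 2s while [CrO₄²⁻] ≈ 1.5×10⁻² mol/L.
Ksp = [Ag⁺]^2[CrO₄²⁻] = (2s)^2(1.5×10⁻²)
(2s)^2 = 1.5×10⁻¹² / (1.5×10⁻²) = 1.0×10⁻¹⁰
s = 5.0×10⁻⁶ mol/L

5.0×10⁻⁶ M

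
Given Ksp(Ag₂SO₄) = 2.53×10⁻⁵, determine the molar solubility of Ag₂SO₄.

Ag₂SO₄(s) ⇌ 2 Ag⁺(aq) + SO₄²⁻(aq)
Let s be the molar solubility. Then [Ag⁺] = 2s and [SO₄²⁻] = s.
Ksp = [Ag⁺]^2[SO₄²⁻] = (2s)^2 · s = 4s^3
4s^3 = 2.53×10⁻⁵  ⇒  s^3 = 6.33×10⁻⁶
Taking the 3rd root, s = 1.85×10⁻² mol L⁻¹.

1.85×10⁻² M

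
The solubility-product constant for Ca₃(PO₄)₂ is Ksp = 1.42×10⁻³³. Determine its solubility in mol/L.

1.06×10⁻⁷ M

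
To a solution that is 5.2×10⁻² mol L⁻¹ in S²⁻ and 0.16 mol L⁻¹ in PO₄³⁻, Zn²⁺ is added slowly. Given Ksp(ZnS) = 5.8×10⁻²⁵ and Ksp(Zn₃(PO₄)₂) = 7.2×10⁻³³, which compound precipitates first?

Precipitation of each salt begins when its ion product equals Ksp.
For ZnS: [Zn²⁺] = (Ksp/[S²⁻]) = 1.1×10⁻²³ mol L⁻¹
For Zn₃(PO₄)₂: [Zn²⁺] = (Ksp/[PO₄³⁻]^2)^(1/3) = 6.6×10⁻¹¹ mol L⁻¹
Since ZnS needs less Zn²⁺ to reach saturation, it precipitates first.

ZnS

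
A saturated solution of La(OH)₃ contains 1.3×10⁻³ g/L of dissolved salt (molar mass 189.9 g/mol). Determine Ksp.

Molar solubility s = (1.3×10⁻³ g/L) / (189.9 g/mol) = 6.846×10⁻⁶ mol/L
La(OH)₃(s) ⇌ La³⁺(aq) + 3 OH⁻(aq)
Call the molar solubility s, so that [La³⁺] = s and [OH⁻] = 3s.
Ksp = [La³⁺][OH⁻]^3 = s · (3s)^3 = 27s^4
Ksp = 27 × (6.846×10⁻⁶)^4 = 5.9×10⁻²⁰

Ksp = 5.9×10⁻²⁰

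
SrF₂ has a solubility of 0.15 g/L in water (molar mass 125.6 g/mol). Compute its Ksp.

Ksp = 6.8×10⁻⁹

s = (0.15 g L⁻¹)/(125.6 g mol⁻¹) = 1.194×10⁻³ M
SrF₂(s) ⇌ Sr²⁺(aq) + 2 F⁻(aq)
Call the molar solubility s, so that [Sr²⁺] = s and [F⁻] = 2s.
Ksp = [Sr²⁺][F⁻]^2 = s · (2s)^2 = 4s^3
Ksp = 4 × (1.194×10⁻³)^3 = 6.8×10⁻⁹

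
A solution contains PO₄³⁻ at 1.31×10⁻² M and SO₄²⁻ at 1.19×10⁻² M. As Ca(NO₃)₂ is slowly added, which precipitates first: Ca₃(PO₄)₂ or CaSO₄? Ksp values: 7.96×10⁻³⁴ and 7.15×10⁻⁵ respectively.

Ca₃(PO₄)₂

Precipitation of each salt begins when its ion product equals Ksp.
For Ca₃(PO₄)₂: [Ca²⁺] = (Ksp/[PO₄³⁻]^2)^(1/3) = 1.67×10⁻¹⁰ M
For CaSO₄: [Ca²⁺] = (Ksp/[SO₄²⁻]) = 6.01×10⁻³ M
The smaller threshold [Ca²⁺] is reached first, so Ca₃(PO₄)₂ precipitates first.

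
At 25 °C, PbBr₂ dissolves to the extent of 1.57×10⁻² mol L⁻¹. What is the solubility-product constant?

PbBr₂(s) ⇌ Pb²⁺(aq) + 2 Br⁻(aq)
Let s be the molar solubility. Then [Pb²⁺] = s and [Br⁻] = 2s.
Ksp = [Pb²⁺][Br⁻]^2 = s · (2s)^2 = 4s^3
Ksp = 4 × (1.57×10⁻²)^3 = 1.55×10⁻⁵

Ksp = 1.55×10⁻⁵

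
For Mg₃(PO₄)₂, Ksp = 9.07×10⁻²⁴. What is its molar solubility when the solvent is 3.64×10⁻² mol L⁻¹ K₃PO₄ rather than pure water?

Mg₃(PO₄)₂(s) ⇌ 3 Mg²⁺(aq) + 2 PO₄³⁻(aq)
The solution already contains PO₄³⁻ at 3.64×10⁻² mol L⁻¹. Let s be the molar solubility of Mg₃(PO₄)₂.
[PO₄³⁻] ≈ 3.64×10⁻² mol L⁻¹ (common ion dominates); [Mg²⁺] = 3s.
Ksp = [Mg²⁺]^3[PO₄³⁻]^2 = (3s)^3(3.64×10⁻²)^2
(3s)^3 = 9.07×10⁻²⁴ / (3.64×10⁻²)^2 = 6.85×10⁻²¹
s = 6.33×10⁻⁸ mol L⁻¹

6.33×10⁻⁸ M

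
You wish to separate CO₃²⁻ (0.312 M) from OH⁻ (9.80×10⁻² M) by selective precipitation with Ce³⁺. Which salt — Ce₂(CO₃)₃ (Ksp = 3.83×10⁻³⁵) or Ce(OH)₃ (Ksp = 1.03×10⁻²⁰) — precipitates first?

The threshold for precipitation is Q = Ksp.
For Ce₂(CO₃)₃: [Ce³⁺] = (Ksp/[CO₃²⁻]^3)^(1/2) = 3.55×10⁻¹⁷ M
For Ce(OH)₃: [Ce³⁺] = (Ksp/[OH⁻]^3) = 1.09×10⁻¹⁷ M
Since Ce(OH)₃ needs less Ce³⁺ to reach saturation, it precipitates first.

Ce(OH)₃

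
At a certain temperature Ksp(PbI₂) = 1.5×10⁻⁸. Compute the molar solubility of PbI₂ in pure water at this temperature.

1.6×10⁻³ M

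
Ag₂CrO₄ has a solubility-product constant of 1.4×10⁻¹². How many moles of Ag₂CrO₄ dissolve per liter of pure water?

Ag₂CrO₄(s) ⇌ 2 Ag⁺(aq) + CrO₄²⁻(aq)
If s mol/L of Ag₂CrO₄ dissolves, [Ag⁺] = 2s and [CrO₄²⁻] = s.
Ksp = [Ag⁺]^2[CrO₄²⁻] = (2s)^2 · s = 4s^3
4s^3 = 1.4×10⁻¹²  ⇒  s^3 = 3.5×10⁻¹³
Taking the 3rd root, s = 7.0×10⁻⁵ M.

7.0×10⁻⁵ M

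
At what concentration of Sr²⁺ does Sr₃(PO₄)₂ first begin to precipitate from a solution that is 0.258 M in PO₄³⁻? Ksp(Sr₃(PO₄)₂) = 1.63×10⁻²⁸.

The threshold for precipitation is Q = Ksp.
Sr₃(PO₄)₂(s) ⇌ 3 Sr²⁺(aq) + 2 PO₄³⁻(aq)
Ksp = [Sr²⁺]^3[PO₄³⁻]^2 = [Sr²⁺]^3(0.258)^2
[Sr²⁺]^3 = 1.63×10⁻²⁸ / (0.258)^2 = 2.45×10⁻²⁷
[Sr²⁺] = 1.35×10⁻⁹ M

1.35×10⁻⁹ M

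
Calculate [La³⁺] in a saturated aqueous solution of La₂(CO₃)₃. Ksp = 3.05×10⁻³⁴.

1.55×10⁻⁷ M

La₂(CO₃)₃(s) ⇌ 2 La³⁺(aq) + 3 CO₃²⁻(aq)
With molar solubility s: [La³⁺] = 2s, [CO₃²⁻] = 3s.
Ksp = [La³⁺]^2[CO₃²⁻]^3 = (2s)^2 · (3s)^3 = 108s^5 = 3.05×10⁻³⁴
s = 7.77×10⁻⁸ mol L⁻¹
[La³⁺] = 2s = 1.55×10⁻⁷ mol L⁻¹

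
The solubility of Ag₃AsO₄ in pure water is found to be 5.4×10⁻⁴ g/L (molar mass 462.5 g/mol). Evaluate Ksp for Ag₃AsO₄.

s = (5.4×10⁻⁴ g L⁻¹)/(462.5 g mol⁻¹) = 1.168×10⁻⁶ M
Ag₃AsO₄(s) ⇌ 3 Ag⁺(aq) + AsO₄³⁻(aq)
Call the molar solubility s, so that [Ag⁺] = 3s and [AsO₄³⁻] = s.
Ksp = [Ag⁺]^3[AsO₄³⁻] = (3s)^3 · s = 27s^4
Ksp = 27 × (1.168×10⁻⁶)^4 = 5.0×10⁻²³

Ksp = 5.0×10⁻²³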